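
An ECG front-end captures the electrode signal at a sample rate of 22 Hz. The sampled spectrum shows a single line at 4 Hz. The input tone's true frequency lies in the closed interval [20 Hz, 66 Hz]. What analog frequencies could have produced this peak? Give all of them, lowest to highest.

Frequencies that alias to 4 Hz are k·fs ± 4 Hz for integer k ≥ 0.
k=0: 4 Hz.
k=1: 18 Hz, 26 Hz.
k=2: 40 Hz, 48 Hz.
k=3: 62 Hz, 70 Hz.
k=4: 84 Hz, 92 Hz.
Within [20 Hz, 66 Hz]: 26 Hz, 40 Hz, 48 Hz, 62 Hz.

26 Hz, 40 Hz, 48 Hz, 62 Hz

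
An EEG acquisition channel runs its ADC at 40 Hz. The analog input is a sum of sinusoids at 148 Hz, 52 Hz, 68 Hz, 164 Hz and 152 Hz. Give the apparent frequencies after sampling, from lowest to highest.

fs/2 = 20 Hz.
148 Hz mod fs = 28 Hz.
28 Hz > fs/2 = 20 Hz, folds to fs − 28 Hz = 12 Hz.
52 Hz mod fs = 12 Hz.
12 Hz ≤ fs/2 = 20 Hz, appears at 12 Hz.
68 Hz mod fs = 28 Hz.
28 Hz > fs/2 = 20 Hz, folds to fs − 28 Hz = 12 Hz.
164 Hz mod fs = 4 Hz.
4 Hz ≤ fs/2 = 20 Hz, appears at 4 Hz.
152 Hz mod fs = 32 Hz.
32 Hz > fs/2 = 20 Hz, folds to fs − 32 Hz = 8 Hz.
Distinct values: {4 Hz, 8 Hz, 12 Hz}.

4 Hz, 8 Hz, 12 Hz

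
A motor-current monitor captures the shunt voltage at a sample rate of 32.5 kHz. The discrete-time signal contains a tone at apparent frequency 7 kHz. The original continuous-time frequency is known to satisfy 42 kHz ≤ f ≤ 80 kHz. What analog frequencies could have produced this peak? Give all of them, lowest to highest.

Frequencies that alias to 7 kHz are k·fs ± 7 kHz for integer k ≥ 0.
k=0: 7 kHz.
k=1: 25.5 kHz, 39.5 kHz.
k=2: 58 kHz, 72 kHz.
k=3: 90.5 kHz, 104.5 kHz.
Within [42 kHz, 80 kHz]: 58 kHz, 72 kHz.

58 kHz, 72 kHz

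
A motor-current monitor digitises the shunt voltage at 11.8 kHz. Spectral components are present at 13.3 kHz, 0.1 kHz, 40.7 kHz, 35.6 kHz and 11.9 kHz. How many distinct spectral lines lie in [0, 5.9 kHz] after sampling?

fs/2 = 5.9 kHz.
13.3 kHz mod fs = 1.5 kHz.
1.5 kHz ≤ fs/2 = 5.9 kHz, appears at 1.5 kHz.
0.1 kHz ≤ fs/2 = 5.9 kHz, passes unchanged.
40.7 kHz mod fs = 5.3 kHz.
5.3 kHz ≤ fs/2 = 5.9 kHz, appears at 5.3 kHz.
35.6 kHz mod fs = 0.2 kHz.
0.2 kHz ≤ fs/2 = 5.9 kHz, appears at 0.2 kHz.
11.9 kHz mod fs = 0.1 kHz.
0.1 kHz ≤ fs/2 = 5.9 kHz, appears at 0.1 kHz.
Distinct values: {0.1 kHz, 0.2 kHz, 1.5 kHz, 5.3 kHz} → 4.

4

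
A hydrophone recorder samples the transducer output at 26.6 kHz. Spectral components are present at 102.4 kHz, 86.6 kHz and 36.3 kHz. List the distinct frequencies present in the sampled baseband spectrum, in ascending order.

fs/2 = 13.3 kHz.
102.4 kHz mod fs = 22.6 kHz.
22.6 kHz > fs/2 = 13.3 kHz, folds to fs − 22.6 kHz = 4 kHz.
86.6 kHz mod fs = 6.8 kHz.
6.8 kHz ≤ fs/2 = 13.3 kHz, appears at 6.8 kHz.
36.3 kHz mod fs = 9.7 kHz.
9.7 kHz ≤ fs/2 = 13.3 kHz, appears at 9.7 kHz.
Distinct values: {4 kHz, 6.8 kHz, 9.7 kHz}.

4 kHz, 6.8 kHz, 9.7 kHz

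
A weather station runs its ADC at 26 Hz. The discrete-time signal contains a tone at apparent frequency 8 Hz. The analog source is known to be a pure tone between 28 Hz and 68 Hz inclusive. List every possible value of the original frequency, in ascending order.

34 Hz, 44 Hz, 60 Hz

Frequencies that alias to 8 Hz are k·fs ± 8 Hz for integer k ≥ 0.
k=0: 8 Hz.
k=1: 18 Hz, 34 Hz.
k=2: 44 Hz, 60 Hz.
k=3: 70 Hz, 86 Hz.
Within [28 Hz, 68 Hz]: 34 Hz, 44 Hz, 60 Hz.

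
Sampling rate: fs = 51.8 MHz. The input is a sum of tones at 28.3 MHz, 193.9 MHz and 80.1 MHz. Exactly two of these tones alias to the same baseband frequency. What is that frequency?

23.5 MHz

fs/2 = 25.9 MHz.
28.3 MHz > fs/2 = 25.9 MHz, folds to fs − 28.3 MHz = 23.5 MHz.
193.9 MHz mod fs = 38.5 MHz.
38.5 MHz > fs/2 = 25.9 MHz, folds to fs − 38.5 MHz = 13.3 MHz.
80.1 MHz mod fs = 28.3 MHz.
28.3 MHz > fs/2 = 25.9 MHz, folds to fs − 28.3 MHz = 23.5 MHz.
28.3 MHz and 80.1 MHz both map to 23.5 MHz.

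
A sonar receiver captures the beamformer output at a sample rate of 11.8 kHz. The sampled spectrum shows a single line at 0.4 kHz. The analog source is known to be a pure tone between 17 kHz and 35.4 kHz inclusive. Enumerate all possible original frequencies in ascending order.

Frequencies that alias to 0.4 kHz are k·fs ± 0.4 kHz for integer k ≥ 0.
k=0: 0.4 kHz.
k=1: 11.4 kHz, 12.2 kHz.
k=2: 23.2 kHz, 24 kHz.
k=3: 35 kHz, 35.8 kHz.
k=4: 46.8 kHz, 47.6 kHz.
Within [17 kHz, 35.4 kHz]: 23.2 kHz, 24 kHz, 35 kHz.

23.2 kHz, 24 kHz, 35 kHz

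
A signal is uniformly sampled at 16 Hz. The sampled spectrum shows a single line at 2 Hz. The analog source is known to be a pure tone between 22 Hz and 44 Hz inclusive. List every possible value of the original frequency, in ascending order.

30 Hz, 34 Hz

Frequencies that alias to 2 Hz are k·fs ± 2 Hz for integer k ≥ 0.
k=0: 2 Hz.
k=1: 14 Hz, 18 Hz.
k=2: 30 Hz, 34 Hz.
k=3: 46 Hz, 50 Hz.
Within [22 Hz, 44 Hz]: 30 Hz, 34 Hz.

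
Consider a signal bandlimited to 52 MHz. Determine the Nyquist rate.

Nyquist rate = 2 × 52 MHz = 104 MHz.

104 MHz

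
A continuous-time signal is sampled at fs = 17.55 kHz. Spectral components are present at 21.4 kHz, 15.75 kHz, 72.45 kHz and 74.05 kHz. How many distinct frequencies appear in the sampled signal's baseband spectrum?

fs/2 = 8.775 kHz.
21.4 kHz mod fs = 3.85 kHz.
3.85 kHz ≤ fs/2 = 8.775 kHz, appears at 3.85 kHz.
15.75 kHz > fs/2 = 8.775 kHz, folds to fs − 15.75 kHz = 1.8 kHz.
72.45 kHz mod fs = 2.25 kHz.
2.25 kHz ≤ fs/2 = 8.775 kHz, appears at 2.25 kHz.
74.05 kHz mod fs = 3.85 kHz.
3.85 kHz ≤ fs/2 = 8.775 kHz, appears at 3.85 kHz.
Distinct values: {1.8 kHz, 2.25 kHz, 3.85 kHz} → 3.

3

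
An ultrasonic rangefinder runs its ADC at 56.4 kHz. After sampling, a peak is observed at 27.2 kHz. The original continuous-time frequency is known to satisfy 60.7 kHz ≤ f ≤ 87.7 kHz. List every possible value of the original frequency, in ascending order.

Frequencies that alias to 27.2 kHz are k·fs ± 27.2 kHz for integer k ≥ 0.
k=0: 27.2 kHz.
k=1: 29.2 kHz, 83.6 kHz.
k=2: 85.6 kHz, 140 kHz.
k=3: 142 kHz, 196.4 kHz.
Within [60.7 kHz, 87.7 kHz]: 83.6 kHz, 85.6 kHz.

83.6 kHz, 85.6 kHz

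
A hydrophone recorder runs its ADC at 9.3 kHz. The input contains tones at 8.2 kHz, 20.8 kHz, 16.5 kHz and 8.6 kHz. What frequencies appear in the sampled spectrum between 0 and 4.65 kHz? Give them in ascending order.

0.7 kHz, 1.1 kHz, 2.1 kHz, 2.2 kHz

fs/2 = 4.65 kHz.
8.2 kHz > fs/2 = 4.65 kHz, folds to fs − 8.2 kHz = 1.1 kHz.
20.8 kHz mod fs = 2.2 kHz.
2.2 kHz ≤ fs/2 = 4.65 kHz, appears at 2.2 kHz.
16.5 kHz mod fs = 7.2 kHz.
7.2 kHz > fs/2 = 4.65 kHz, folds to fs − 7.2 kHz = 2.1 kHz.
8.6 kHz > fs/2 = 4.65 kHz, folds to fs − 8.6 kHz = 0.7 kHz.
Distinct values: {0.7 kHz, 1.1 kHz, 2.1 kHz, 2.2 kHz}.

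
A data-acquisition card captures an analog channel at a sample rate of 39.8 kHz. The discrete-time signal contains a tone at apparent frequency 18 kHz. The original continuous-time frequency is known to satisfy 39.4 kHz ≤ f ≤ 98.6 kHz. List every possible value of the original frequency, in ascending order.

Frequencies that alias to 18 kHz are k·fs ± 18 kHz for integer k ≥ 0.
k=0: 18 kHz.
k=1: 21.8 kHz, 57.8 kHz.
k=2: 61.6 kHz, 97.6 kHz.
k=3: 101.4 kHz, 137.4 kHz.
Within [39.4 kHz, 98.6 kHz]: 57.8 kHz, 61.6 kHz, 97.6 kHz.

57.8 kHz, 61.6 kHz, 97.6 kHz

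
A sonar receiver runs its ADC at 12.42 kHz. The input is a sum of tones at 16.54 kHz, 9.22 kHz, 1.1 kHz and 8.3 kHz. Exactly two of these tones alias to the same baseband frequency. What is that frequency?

fs/2 = 6.21 kHz.
16.54 kHz mod fs = 4.12 kHz.
4.12 kHz ≤ fs/2 = 6.21 kHz, appears at 4.12 kHz.
9.22 kHz > fs/2 = 6.21 kHz, folds to fs − 9.22 kHz = 3.2 kHz.
1.1 kHz ≤ fs/2 = 6.21 kHz, passes unchanged.
8.3 kHz > fs/2 = 6.21 kHz, folds to fs − 8.3 kHz = 4.12 kHz.
8.3 kHz and 16.54 kHz both map to 4.12 kHz.

4.12 kHz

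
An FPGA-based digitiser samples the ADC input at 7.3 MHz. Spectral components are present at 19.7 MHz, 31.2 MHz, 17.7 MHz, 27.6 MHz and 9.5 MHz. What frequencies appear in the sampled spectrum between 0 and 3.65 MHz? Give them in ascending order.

1.6 MHz, 2 MHz, 2.2 MHz, 3.1 MHz

fs/2 = 3.65 MHz.
19.7 MHz mod fs = 5.1 MHz.
5.1 MHz > fs/2 = 3.65 MHz, folds to fs − 5.1 MHz = 2.2 MHz.
31.2 MHz mod fs = 2 MHz.
2 MHz ≤ fs/2 = 3.65 MHz, appears at 2 MHz.
17.7 MHz mod fs = 3.1 MHz.
3.1 MHz ≤ fs/2 = 3.65 MHz, appears at 3.1 MHz.
27.6 MHz mod fs = 5.7 MHz.
5.7 MHz > fs/2 = 3.65 MHz, folds to fs − 5.7 MHz = 1.6 MHz.
9.5 MHz mod fs = 2.2 MHz.
2.2 MHz ≤ fs/2 = 3.65 MHz, appears at 2.2 MHz.
Distinct values: {1.6 MHz, 2 MHz, 2.2 MHz, 3.1 MHz}.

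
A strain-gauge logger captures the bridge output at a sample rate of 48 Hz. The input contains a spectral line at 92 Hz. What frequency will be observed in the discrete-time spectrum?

4 Hz

92 Hz mod fs = 44 Hz.
44 Hz > fs/2 = 24 Hz, folds to fs − 44 Hz = 4 Hz.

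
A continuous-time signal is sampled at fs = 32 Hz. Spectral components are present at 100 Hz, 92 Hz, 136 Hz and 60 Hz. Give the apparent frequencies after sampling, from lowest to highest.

fs/2 = 16 Hz.
100 Hz mod fs = 4 Hz.
4 Hz ≤ fs/2 = 16 Hz, appears at 4 Hz.
92 Hz mod fs = 28 Hz.
28 Hz > fs/2 = 16 Hz, folds to fs − 28 Hz = 4 Hz.
136 Hz mod fs = 8 Hz.
8 Hz ≤ fs/2 = 16 Hz, appears at 8 Hz.
60 Hz mod fs = 28 Hz.
28 Hz > fs/2 = 16 Hz, folds to fs − 28 Hz = 4 Hz.
Distinct values: {4 Hz, 8 Hz}.

4 Hz, 8 Hz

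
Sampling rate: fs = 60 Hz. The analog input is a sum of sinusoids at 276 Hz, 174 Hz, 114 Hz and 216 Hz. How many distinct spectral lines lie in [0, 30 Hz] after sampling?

2

fs/2 = 30 Hz.
276 Hz mod fs = 36 Hz.
36 Hz > fs/2 = 30 Hz, folds to fs − 36 Hz = 24 Hz.
174 Hz mod fs = 54 Hz.
54 Hz > fs/2 = 30 Hz, folds to fs − 54 Hz = 6 Hz.
114 Hz mod fs = 54 Hz.
54 Hz > fs/2 = 30 Hz, folds to fs − 54 Hz = 6 Hz.
216 Hz mod fs = 36 Hz.
36 Hz > fs/2 = 30 Hz, folds to fs − 36 Hz = 24 Hz.
Distinct values: {6 Hz, 24 Hz} → 2.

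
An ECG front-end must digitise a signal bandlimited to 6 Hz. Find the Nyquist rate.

Nyquist rate = 2 × 6 Hz = 12 Hz.

12 Hz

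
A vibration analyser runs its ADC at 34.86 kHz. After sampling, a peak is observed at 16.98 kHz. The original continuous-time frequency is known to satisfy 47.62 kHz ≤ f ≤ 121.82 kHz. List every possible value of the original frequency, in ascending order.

51.84 kHz, 52.74 kHz, 86.7 kHz, 87.6 kHz, 121.56 kHz

Frequencies that alias to 16.98 kHz are k·fs ± 16.98 kHz for integer k ≥ 0.
k=0: 16.98 kHz.
k=1: 17.88 kHz, 51.84 kHz.
k=2: 52.74 kHz, 86.7 kHz.
k=3: 87.6 kHz, 121.56 kHz.
k=4: 122.46 kHz, 156.42 kHz.
Within [47.62 kHz, 121.82 kHz]: 51.84 kHz, 52.74 kHz, 86.7 kHz, 87.6 kHz, 121.56 kHz.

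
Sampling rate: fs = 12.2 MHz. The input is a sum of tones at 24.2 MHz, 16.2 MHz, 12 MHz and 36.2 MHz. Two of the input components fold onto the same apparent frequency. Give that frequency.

fs/2 = 6.1 MHz.
24.2 MHz mod fs = 12 MHz.
12 MHz > fs/2 = 6.1 MHz, folds to fs − 12 MHz = 0.2 MHz.
16.2 MHz mod fs = 4 MHz.
4 MHz ≤ fs/2 = 6.1 MHz, appears at 4 MHz.
12 MHz > fs/2 = 6.1 MHz, folds to fs − 12 MHz = 0.2 MHz.
36.2 MHz mod fs = 11.8 MHz.
11.8 MHz > fs/2 = 6.1 MHz, folds to fs − 11.8 MHz = 0.4 MHz.
12 MHz and 24.2 MHz both map to 0.2 MHz.

0.2 MHz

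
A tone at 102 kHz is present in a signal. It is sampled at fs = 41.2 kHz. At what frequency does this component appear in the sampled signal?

102 kHz mod fs = 19.6 kHz.
19.6 kHz ≤ fs/2 = 20.6 kHz, appears at 19.6 kHz.

19.6 kHz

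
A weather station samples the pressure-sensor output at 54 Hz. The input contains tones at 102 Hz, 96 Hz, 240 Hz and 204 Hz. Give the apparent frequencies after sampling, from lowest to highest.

fs/2 = 27 Hz.
102 Hz mod fs = 48 Hz.
48 Hz > fs/2 = 27 Hz, folds to fs − 48 Hz = 6 Hz.
96 Hz mod fs = 42 Hz.
42 Hz > fs/2 = 27 Hz, folds to fs − 42 Hz = 12 Hz.
240 Hz mod fs = 24 Hz.
24 Hz ≤ fs/2 = 27 Hz, appears at 24 Hz.
204 Hz mod fs = 42 Hz.
42 Hz > fs/2 = 27 Hz, folds to fs − 42 Hz = 12 Hz.
Distinct values: {6 Hz, 12 Hz, 24 Hz}.

6 Hz, 12 Hz, 24 Hz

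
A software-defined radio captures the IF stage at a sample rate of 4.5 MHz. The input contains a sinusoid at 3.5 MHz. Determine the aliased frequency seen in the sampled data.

3.5 MHz > fs/2 = 2.25 MHz, folds to fs − 3.5 MHz = 1 MHz.

1 MHz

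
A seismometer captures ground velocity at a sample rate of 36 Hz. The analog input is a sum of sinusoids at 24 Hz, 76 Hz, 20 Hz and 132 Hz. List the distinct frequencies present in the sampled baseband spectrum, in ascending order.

4 Hz, 12 Hz, 16 Hz

fs/2 = 18 Hz.
24 Hz > fs/2 = 18 Hz, folds to fs − 24 Hz = 12 Hz.
76 Hz mod fs = 4 Hz.
4 Hz ≤ fs/2 = 18 Hz, appears at 4 Hz.
20 Hz > fs/2 = 18 Hz, folds to fs − 20 Hz = 16 Hz.
132 Hz mod fs = 24 Hz.
24 Hz > fs/2 = 18 Hz, folds to fs − 24 Hz = 12 Hz.
Distinct values: {4 Hz, 12 Hz, 16 Hz}.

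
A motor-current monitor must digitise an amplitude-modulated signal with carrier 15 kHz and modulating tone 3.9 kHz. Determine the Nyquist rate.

37.8 kHz

AM sidebands sit at fc ± fm = 11.1 kHz and 18.9 kHz.
Highest-frequency component: 18.9 kHz.
Nyquist rate = 2 × 18.9 kHz = 37.8 kHz.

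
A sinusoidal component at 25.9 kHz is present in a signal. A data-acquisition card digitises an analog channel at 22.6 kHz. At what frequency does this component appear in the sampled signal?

3.3 kHz

25.9 kHz mod fs = 3.3 kHz.
3.3 kHz ≤ fs/2 = 11.3 kHz, appears at 3.3 kHz.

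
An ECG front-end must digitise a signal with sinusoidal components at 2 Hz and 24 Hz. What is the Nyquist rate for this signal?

48 Hz

Highest-frequency component: 24 Hz.
Nyquist rate = 2 × 24 Hz = 48 Hz.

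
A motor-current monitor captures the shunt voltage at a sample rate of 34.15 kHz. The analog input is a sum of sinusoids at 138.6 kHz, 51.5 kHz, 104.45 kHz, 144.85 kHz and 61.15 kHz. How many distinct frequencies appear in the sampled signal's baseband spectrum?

4

fs/2 = 17.075 kHz.
138.6 kHz mod fs = 2 kHz.
2 kHz ≤ fs/2 = 17.075 kHz, appears at 2 kHz.
51.5 kHz mod fs = 17.35 kHz.
17.35 kHz > fs/2 = 17.075 kHz, folds to fs − 17.35 kHz = 16.8 kHz.
104.45 kHz mod fs = 2 kHz.
2 kHz ≤ fs/2 = 17.075 kHz, appears at 2 kHz.
144.85 kHz mod fs = 8.25 kHz.
8.25 kHz ≤ fs/2 = 17.075 kHz, appears at 8.25 kHz.
61.15 kHz mod fs = 27 kHz.
27 kHz > fs/2 = 17.075 kHz, folds to fs − 27 kHz = 7.15 kHz.
Distinct values: {2 kHz, 7.15 kHz, 8.25 kHz, 16.8 kHz} → 4.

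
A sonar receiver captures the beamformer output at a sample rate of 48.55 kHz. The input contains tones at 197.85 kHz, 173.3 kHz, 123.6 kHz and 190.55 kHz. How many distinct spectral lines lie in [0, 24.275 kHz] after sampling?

fs/2 = 24.275 kHz.
197.85 kHz mod fs = 3.65 kHz.
3.65 kHz ≤ fs/2 = 24.275 kHz, appears at 3.65 kHz.
173.3 kHz mod fs = 27.65 kHz.
27.65 kHz > fs/2 = 24.275 kHz, folds to fs − 27.65 kHz = 20.9 kHz.
123.6 kHz mod fs = 26.5 kHz.
26.5 kHz > fs/2 = 24.275 kHz, folds to fs − 26.5 kHz = 22.05 kHz.
190.55 kHz mod fs = 44.9 kHz.
44.9 kHz > fs/2 = 24.275 kHz, folds to fs − 44.9 kHz = 3.65 kHz.
Distinct values: {3.65 kHz, 20.9 kHz, 22.05 kHz} → 3.

3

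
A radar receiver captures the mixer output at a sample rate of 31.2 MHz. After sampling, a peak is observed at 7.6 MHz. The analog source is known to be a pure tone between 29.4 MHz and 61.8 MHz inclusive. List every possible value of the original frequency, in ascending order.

38.8 MHz, 54.8 MHz

Frequencies that alias to 7.6 MHz are k·fs ± 7.6 MHz for integer k ≥ 0.
k=0: 7.6 MHz.
k=1: 23.6 MHz, 38.8 MHz.
k=2: 54.8 MHz, 70 MHz.
k=3: 86 MHz, 101.2 MHz.
Within [29.4 MHz, 61.8 MHz]: 38.8 MHz, 54.8 MHz.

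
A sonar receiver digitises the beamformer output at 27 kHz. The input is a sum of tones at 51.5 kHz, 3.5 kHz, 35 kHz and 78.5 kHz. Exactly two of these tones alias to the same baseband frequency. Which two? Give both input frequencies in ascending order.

fs/2 = 13.5 kHz.
51.5 kHz mod fs = 24.5 kHz.
24.5 kHz > fs/2 = 13.5 kHz, folds to fs − 24.5 kHz = 2.5 kHz.
3.5 kHz ≤ fs/2 = 13.5 kHz, passes unchanged.
35 kHz mod fs = 8 kHz.
8 kHz ≤ fs/2 = 13.5 kHz, appears at 8 kHz.
78.5 kHz mod fs = 24.5 kHz.
24.5 kHz > fs/2 = 13.5 kHz, folds to fs − 24.5 kHz = 2.5 kHz.
51.5 kHz and 78.5 kHz both map to 2.5 kHz.

51.5 kHz, 78.5 kHz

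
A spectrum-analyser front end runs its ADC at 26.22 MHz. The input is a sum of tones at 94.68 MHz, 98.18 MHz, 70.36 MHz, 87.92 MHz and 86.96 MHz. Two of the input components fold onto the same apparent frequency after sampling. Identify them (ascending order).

70.36 MHz, 86.96 MHz

fs/2 = 13.11 MHz.
94.68 MHz mod fs = 16.02 MHz.
16.02 MHz > fs/2 = 13.11 MHz, folds to fs − 16.02 MHz = 10.2 MHz.
98.18 MHz mod fs = 19.52 MHz.
19.52 MHz > fs/2 = 13.11 MHz, folds to fs − 19.52 MHz = 6.7 MHz.
70.36 MHz mod fs = 17.92 MHz.
17.92 MHz > fs/2 = 13.11 MHz, folds to fs − 17.92 MHz = 8.3 MHz.
87.92 MHz mod fs = 9.26 MHz.
9.26 MHz ≤ fs/2 = 13.11 MHz, appears at 9.26 MHz.
86.96 MHz mod fs = 8.3 MHz.
8.3 MHz ≤ fs/2 = 13.11 MHz, appears at 8.3 MHz.
70.36 MHz and 86.96 MHz both map to 8.3 MHz.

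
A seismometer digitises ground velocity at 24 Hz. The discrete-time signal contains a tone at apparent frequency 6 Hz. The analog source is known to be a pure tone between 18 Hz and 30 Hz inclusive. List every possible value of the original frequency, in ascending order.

18 Hz, 30 Hz

Frequencies that alias to 6 Hz are k·fs ± 6 Hz for integer k ≥ 0.
k=0: 6 Hz.
k=1: 18 Hz, 30 Hz.
k=2: 42 Hz, 54 Hz.
Within [18 Hz, 30 Hz]: 18 Hz, 30 Hz.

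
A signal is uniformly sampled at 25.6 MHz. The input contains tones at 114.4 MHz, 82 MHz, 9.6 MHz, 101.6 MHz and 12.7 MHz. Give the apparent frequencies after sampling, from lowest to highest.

0.8 MHz, 5.2 MHz, 9.6 MHz, 12 MHz, 12.7 MHz

fs/2 = 12.8 MHz.
114.4 MHz mod fs = 12 MHz.
12 MHz ≤ fs/2 = 12.8 MHz, appears at 12 MHz.
82 MHz mod fs = 5.2 MHz.
5.2 MHz ≤ fs/2 = 12.8 MHz, appears at 5.2 MHz.
9.6 MHz ≤ fs/2 = 12.8 MHz, passes unchanged.
101.6 MHz mod fs = 24.8 MHz.
24.8 MHz > fs/2 = 12.8 MHz, folds to fs − 24.8 MHz = 0.8 MHz.
12.7 MHz ≤ fs/2 = 12.8 MHz, passes unchanged.
Distinct values: {0.8 MHz, 5.2 MHz, 9.6 MHz, 12 MHz, 12.7 MHz}.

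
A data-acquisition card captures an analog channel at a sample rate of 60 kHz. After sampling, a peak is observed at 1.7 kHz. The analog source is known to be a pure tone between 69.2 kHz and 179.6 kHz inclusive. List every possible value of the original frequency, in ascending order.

118.3 kHz, 121.7 kHz, 178.3 kHz

Frequencies that alias to 1.7 kHz are k·fs ± 1.7 kHz for integer k ≥ 0.
k=0: 1.7 kHz.
k=1: 58.3 kHz, 61.7 kHz.
k=2: 118.3 kHz, 121.7 kHz.
k=3: 178.3 kHz, 181.7 kHz.
k=4: 238.3 kHz, 241.7 kHz.
Within [69.2 kHz, 179.6 kHz]: 118.3 kHz, 121.7 kHz, 178.3 kHz.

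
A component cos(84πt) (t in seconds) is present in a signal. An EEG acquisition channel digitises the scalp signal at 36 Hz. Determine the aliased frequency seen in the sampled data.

ω = 84π rad/s → f = ω/(2π) = 42 Hz.
42 Hz mod fs = 6 Hz.
6 Hz ≤ fs/2 = 18 Hz, appears at 6 Hz.

6 Hz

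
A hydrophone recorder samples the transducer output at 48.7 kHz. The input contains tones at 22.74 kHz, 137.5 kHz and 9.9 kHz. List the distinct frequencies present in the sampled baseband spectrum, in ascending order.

fs/2 = 24.35 kHz.
22.74 kHz ≤ fs/2 = 24.35 kHz, passes unchanged.
137.5 kHz mod fs = 40.1 kHz.
40.1 kHz > fs/2 = 24.35 kHz, folds to fs − 40.1 kHz = 8.6 kHz.
9.9 kHz ≤ fs/2 = 24.35 kHz, passes unchanged.
Distinct values: {8.6 kHz, 9.9 kHz, 22.74 kHz}.

8.6 kHz, 9.9 kHz, 22.74 kHz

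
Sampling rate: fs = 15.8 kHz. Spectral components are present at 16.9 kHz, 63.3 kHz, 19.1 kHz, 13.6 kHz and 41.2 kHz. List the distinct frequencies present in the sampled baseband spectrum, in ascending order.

0.1 kHz, 1.1 kHz, 2.2 kHz, 3.3 kHz, 6.2 kHz

fs/2 = 7.9 kHz.
16.9 kHz mod fs = 1.1 kHz.
1.1 kHz ≤ fs/2 = 7.9 kHz, appears at 1.1 kHz.
63.3 kHz mod fs = 0.1 kHz.
0.1 kHz ≤ fs/2 = 7.9 kHz, appears at 0.1 kHz.
19.1 kHz mod fs = 3.3 kHz.
3.3 kHz ≤ fs/2 = 7.9 kHz, appears at 3.3 kHz.
13.6 kHz > fs/2 = 7.9 kHz, folds to fs − 13.6 kHz = 2.2 kHz.
41.2 kHz mod fs = 9.6 kHz.
9.6 kHz > fs/2 = 7.9 kHz, folds to fs − 9.6 kHz = 6.2 kHz.
Distinct values: {0.1 kHz, 1.1 kHz, 2.2 kHz, 3.3 kHz, 6.2 kHz}.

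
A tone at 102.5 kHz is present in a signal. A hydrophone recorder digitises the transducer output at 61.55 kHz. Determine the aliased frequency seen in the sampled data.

102.5 kHz mod fs = 40.95 kHz.
40.95 kHz > fs/2 = 30.775 kHz, folds to fs − 40.95 kHz = 20.6 kHz.

20.6 kHz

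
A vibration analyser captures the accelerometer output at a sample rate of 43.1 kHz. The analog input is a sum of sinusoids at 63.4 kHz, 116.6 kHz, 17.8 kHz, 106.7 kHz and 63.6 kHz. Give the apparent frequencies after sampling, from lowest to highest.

12.7 kHz, 17.8 kHz, 20.3 kHz, 20.5 kHz

fs/2 = 21.55 kHz.
63.4 kHz mod fs = 20.3 kHz.
20.3 kHz ≤ fs/2 = 21.55 kHz, appears at 20.3 kHz.
116.6 kHz mod fs = 30.4 kHz.
30.4 kHz > fs/2 = 21.55 kHz, folds to fs − 30.4 kHz = 12.7 kHz.
17.8 kHz ≤ fs/2 = 21.55 kHz, passes unchanged.
106.7 kHz mod fs = 20.5 kHz.
20.5 kHz ≤ fs/2 = 21.55 kHz, appears at 20.5 kHz.
63.6 kHz mod fs = 20.5 kHz.
20.5 kHz ≤ fs/2 = 21.55 kHz, appears at 20.5 kHz.
Distinct values: {12.7 kHz, 17.8 kHz, 20.3 kHz, 20.5 kHz}.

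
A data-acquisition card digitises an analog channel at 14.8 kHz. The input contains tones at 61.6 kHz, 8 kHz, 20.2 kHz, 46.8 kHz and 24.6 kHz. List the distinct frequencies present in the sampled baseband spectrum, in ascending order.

fs/2 = 7.4 kHz.
61.6 kHz mod fs = 2.4 kHz.
2.4 kHz ≤ fs/2 = 7.4 kHz, appears at 2.4 kHz.
8 kHz > fs/2 = 7.4 kHz, folds to fs − 8 kHz = 6.8 kHz.
20.2 kHz mod fs = 5.4 kHz.
5.4 kHz ≤ fs/2 = 7.4 kHz, appears at 5.4 kHz.
46.8 kHz mod fs = 2.4 kHz.
2.4 kHz ≤ fs/2 = 7.4 kHz, appears at 2.4 kHz.
24.6 kHz mod fs = 9.8 kHz.
9.8 kHz > fs/2 = 7.4 kHz, folds to fs − 9.8 kHz = 5 kHz.
Distinct values: {2.4 kHz, 5 kHz, 5.4 kHz, 6.8 kHz}.

2.4 kHz, 5 kHz, 5.4 kHz, 6.8 kHz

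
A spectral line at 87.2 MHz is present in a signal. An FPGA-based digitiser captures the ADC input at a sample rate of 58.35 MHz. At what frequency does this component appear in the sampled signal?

28.85 MHz

87.2 MHz mod fs = 28.85 MHz.
28.85 MHz ≤ fs/2 = 29.175 MHz, appears at 28.85 MHz.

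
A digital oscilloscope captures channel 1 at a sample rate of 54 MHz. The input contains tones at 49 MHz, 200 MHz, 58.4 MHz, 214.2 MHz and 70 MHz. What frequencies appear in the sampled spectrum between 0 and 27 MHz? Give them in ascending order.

1.8 MHz, 4.4 MHz, 5 MHz, 16 MHz

fs/2 = 27 MHz.
49 MHz > fs/2 = 27 MHz, folds to fs − 49 MHz = 5 MHz.
200 MHz mod fs = 38 MHz.
38 MHz > fs/2 = 27 MHz, folds to fs − 38 MHz = 16 MHz.
58.4 MHz mod fs = 4.4 MHz.
4.4 MHz ≤ fs/2 = 27 MHz, appears at 4.4 MHz.
214.2 MHz mod fs = 52.2 MHz.
52.2 MHz > fs/2 = 27 MHz, folds to fs − 52.2 MHz = 1.8 MHz.
70 MHz mod fs = 16 MHz.
16 MHz ≤ fs/2 = 27 MHz, appears at 16 MHz.
Distinct values: {1.8 MHz, 4.4 MHz, 5 MHz, 16 MHz}.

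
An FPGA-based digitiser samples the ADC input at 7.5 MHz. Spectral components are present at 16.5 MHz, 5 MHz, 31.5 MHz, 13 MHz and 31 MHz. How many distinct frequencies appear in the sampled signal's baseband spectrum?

fs/2 = 3.75 MHz.
16.5 MHz mod fs = 1.5 MHz.
1.5 MHz ≤ fs/2 = 3.75 MHz, appears at 1.5 MHz.
5 MHz > fs/2 = 3.75 MHz, folds to fs − 5 MHz = 2.5 MHz.
31.5 MHz mod fs = 1.5 MHz.
1.5 MHz ≤ fs/2 = 3.75 MHz, appears at 1.5 MHz.
13 MHz mod fs = 5.5 MHz.
5.5 MHz > fs/2 = 3.75 MHz, folds to fs − 5.5 MHz = 2 MHz.
31 MHz mod fs = 1 MHz.
1 MHz ≤ fs/2 = 3.75 MHz, appears at 1 MHz.
Distinct values: {1 MHz, 1.5 MHz, 2 MHz, 2.5 MHz} → 4.

4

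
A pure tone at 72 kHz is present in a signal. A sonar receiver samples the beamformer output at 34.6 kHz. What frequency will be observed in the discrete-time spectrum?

2.8 kHz

72 kHz mod fs = 2.8 kHz.
2.8 kHz ≤ fs/2 = 17.3 kHz, appears at 2.8 kHz.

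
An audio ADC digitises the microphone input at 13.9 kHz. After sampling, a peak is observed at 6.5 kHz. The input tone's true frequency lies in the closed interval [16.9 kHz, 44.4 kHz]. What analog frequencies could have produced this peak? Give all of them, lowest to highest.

20.4 kHz, 21.3 kHz, 34.3 kHz, 35.2 kHz

Frequencies that alias to 6.5 kHz are k·fs ± 6.5 kHz for integer k ≥ 0.
k=0: 6.5 kHz.
k=1: 7.4 kHz, 20.4 kHz.
k=2: 21.3 kHz, 34.3 kHz.
k=3: 35.2 kHz, 48.2 kHz.
k=4: 49.1 kHz, 62.1 kHz.
Within [16.9 kHz, 44.4 kHz]: 20.4 kHz, 21.3 kHz, 34.3 kHz, 35.2 kHz.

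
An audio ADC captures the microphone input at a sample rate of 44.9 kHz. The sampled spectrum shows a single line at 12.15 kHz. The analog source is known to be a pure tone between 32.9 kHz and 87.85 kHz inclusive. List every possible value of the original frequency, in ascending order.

Frequencies that alias to 12.15 kHz are k·fs ± 12.15 kHz for integer k ≥ 0.
k=0: 12.15 kHz.
k=1: 32.75 kHz, 57.05 kHz.
k=2: 77.65 kHz, 101.95 kHz.
k=3: 122.55 kHz, 146.85 kHz.
Within [32.9 kHz, 87.85 kHz]: 57.05 kHz, 77.65 kHz.

57.05 kHz, 77.65 kHz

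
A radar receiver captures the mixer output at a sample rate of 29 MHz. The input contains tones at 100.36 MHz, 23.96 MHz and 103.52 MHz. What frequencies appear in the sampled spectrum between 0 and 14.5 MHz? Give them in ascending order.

5.04 MHz, 12.48 MHz, 13.36 MHz

fs/2 = 14.5 MHz.
100.36 MHz mod fs = 13.36 MHz.
13.36 MHz ≤ fs/2 = 14.5 MHz, appears at 13.36 MHz.
23.96 MHz > fs/2 = 14.5 MHz, folds to fs − 23.96 MHz = 5.04 MHz.
103.52 MHz mod fs = 16.52 MHz.
16.52 MHz > fs/2 = 14.5 MHz, folds to fs − 16.52 MHz = 12.48 MHz.
Distinct values: {5.04 MHz, 12.48 MHz, 13.36 MHz}.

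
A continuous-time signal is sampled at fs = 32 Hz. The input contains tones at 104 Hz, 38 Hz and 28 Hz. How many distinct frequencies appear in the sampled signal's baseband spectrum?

fs/2 = 16 Hz.
104 Hz mod fs = 8 Hz.
8 Hz ≤ fs/2 = 16 Hz, appears at 8 Hz.
38 Hz mod fs = 6 Hz.
6 Hz ≤ fs/2 = 16 Hz, appears at 6 Hz.
28 Hz > fs/2 = 16 Hz, folds to fs − 28 Hz = 4 Hz.
Distinct values: {4 Hz, 6 Hz, 8 Hz} → 3.

3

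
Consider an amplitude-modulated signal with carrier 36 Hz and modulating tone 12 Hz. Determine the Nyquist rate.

96 Hz

AM sidebands sit at fc ± fm = 24 Hz and 48 Hz.
Highest-frequency component: 48 Hz.
Nyquist rate = 2 × 48 Hz = 96 Hz.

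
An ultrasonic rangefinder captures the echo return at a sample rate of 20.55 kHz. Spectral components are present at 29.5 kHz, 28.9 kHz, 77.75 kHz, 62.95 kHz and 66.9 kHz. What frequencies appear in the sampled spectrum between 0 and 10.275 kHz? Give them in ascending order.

fs/2 = 10.275 kHz.
29.5 kHz mod fs = 8.95 kHz.
8.95 kHz ≤ fs/2 = 10.275 kHz, appears at 8.95 kHz.
28.9 kHz mod fs = 8.35 kHz.
8.35 kHz ≤ fs/2 = 10.275 kHz, appears at 8.35 kHz.
77.75 kHz mod fs = 16.1 kHz.
16.1 kHz > fs/2 = 10.275 kHz, folds to fs − 16.1 kHz = 4.45 kHz.
62.95 kHz mod fs = 1.3 kHz.
1.3 kHz ≤ fs/2 = 10.275 kHz, appears at 1.3 kHz.
66.9 kHz mod fs = 5.25 kHz.
5.25 kHz ≤ fs/2 = 10.275 kHz, appears at 5.25 kHz.
Distinct values: {1.3 kHz, 4.45 kHz, 5.25 kHz, 8.35 kHz, 8.95 kHz}.

1.3 kHz, 4.45 kHz, 5.25 kHz, 8.35 kHz, 8.95 kHz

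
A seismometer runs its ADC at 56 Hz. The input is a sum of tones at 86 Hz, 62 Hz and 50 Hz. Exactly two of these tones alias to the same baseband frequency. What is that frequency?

6 Hz

fs/2 = 28 Hz.
86 Hz mod fs = 30 Hz.
30 Hz > fs/2 = 28 Hz, folds to fs − 30 Hz = 26 Hz.
62 Hz mod fs = 6 Hz.
6 Hz ≤ fs/2 = 28 Hz, appears at 6 Hz.
50 Hz > fs/2 = 28 Hz, folds to fs − 50 Hz = 6 Hz.
50 Hz and 62 Hz both map to 6 Hz.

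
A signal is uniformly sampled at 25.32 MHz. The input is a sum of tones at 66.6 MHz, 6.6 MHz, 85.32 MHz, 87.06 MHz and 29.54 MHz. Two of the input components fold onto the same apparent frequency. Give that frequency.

fs/2 = 12.66 MHz.
66.6 MHz mod fs = 15.96 MHz.
15.96 MHz > fs/2 = 12.66 MHz, folds to fs − 15.96 MHz = 9.36 MHz.
6.6 MHz ≤ fs/2 = 12.66 MHz, passes unchanged.
85.32 MHz mod fs = 9.36 MHz.
9.36 MHz ≤ fs/2 = 12.66 MHz, appears at 9.36 MHz.
87.06 MHz mod fs = 11.1 MHz.
11.1 MHz ≤ fs/2 = 12.66 MHz, appears at 11.1 MHz.
29.54 MHz mod fs = 4.22 MHz.
4.22 MHz ≤ fs/2 = 12.66 MHz, appears at 4.22 MHz.
66.6 MHz and 85.32 MHz both map to 9.36 MHz.

9.36 MHz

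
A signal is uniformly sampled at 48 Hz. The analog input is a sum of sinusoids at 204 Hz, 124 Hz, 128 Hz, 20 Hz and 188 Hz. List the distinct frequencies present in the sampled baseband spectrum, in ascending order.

4 Hz, 12 Hz, 16 Hz, 20 Hz

fs/2 = 24 Hz.
204 Hz mod fs = 12 Hz.
12 Hz ≤ fs/2 = 24 Hz, appears at 12 Hz.
124 Hz mod fs = 28 Hz.
28 Hz > fs/2 = 24 Hz, folds to fs − 28 Hz = 20 Hz.
128 Hz mod fs = 32 Hz.
32 Hz > fs/2 = 24 Hz, folds to fs − 32 Hz = 16 Hz.
20 Hz ≤ fs/2 = 24 Hz, passes unchanged.
188 Hz mod fs = 44 Hz.
44 Hz > fs/2 = 24 Hz, folds to fs − 44 Hz = 4 Hz.
Distinct values: {4 Hz, 12 Hz, 16 Hz, 20 Hz}.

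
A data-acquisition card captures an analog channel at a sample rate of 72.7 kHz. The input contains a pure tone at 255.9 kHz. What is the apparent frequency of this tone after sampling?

34.9 kHz

255.9 kHz mod fs = 37.8 kHz.
37.8 kHz > fs/2 = 36.35 kHz, folds to fs − 37.8 kHz = 34.9 kHz.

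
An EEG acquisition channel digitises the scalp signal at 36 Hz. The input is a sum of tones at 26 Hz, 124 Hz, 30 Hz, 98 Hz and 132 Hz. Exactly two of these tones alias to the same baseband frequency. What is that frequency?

fs/2 = 18 Hz.
26 Hz > fs/2 = 18 Hz, folds to fs − 26 Hz = 10 Hz.
124 Hz mod fs = 16 Hz.
16 Hz ≤ fs/2 = 18 Hz, appears at 16 Hz.
30 Hz > fs/2 = 18 Hz, folds to fs − 30 Hz = 6 Hz.
98 Hz mod fs = 26 Hz.
26 Hz > fs/2 = 18 Hz, folds to fs − 26 Hz = 10 Hz.
132 Hz mod fs = 24 Hz.
24 Hz > fs/2 = 18 Hz, folds to fs − 24 Hz = 12 Hz.
26 Hz and 98 Hz both map to 10 Hz.

10 Hz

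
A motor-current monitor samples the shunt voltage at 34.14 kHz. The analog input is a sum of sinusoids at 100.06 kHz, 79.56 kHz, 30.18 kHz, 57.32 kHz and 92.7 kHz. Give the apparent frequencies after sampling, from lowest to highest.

fs/2 = 17.07 kHz.
100.06 kHz mod fs = 31.78 kHz.
31.78 kHz > fs/2 = 17.07 kHz, folds to fs − 31.78 kHz = 2.36 kHz.
79.56 kHz mod fs = 11.28 kHz.
11.28 kHz ≤ fs/2 = 17.07 kHz, appears at 11.28 kHz.
30.18 kHz > fs/2 = 17.07 kHz, folds to fs − 30.18 kHz = 3.96 kHz.
57.32 kHz mod fs = 23.18 kHz.
23.18 kHz > fs/2 = 17.07 kHz, folds to fs − 23.18 kHz = 10.96 kHz.
92.7 kHz mod fs = 24.42 kHz.
24.42 kHz > fs/2 = 17.07 kHz, folds to fs − 24.42 kHz = 9.72 kHz.
Distinct values: {2.36 kHz, 3.96 kHz, 9.72 kHz, 10.96 kHz, 11.28 kHz}.

2.36 kHz, 3.96 kHz, 9.72 kHz, 10.96 kHz, 11.28 kHz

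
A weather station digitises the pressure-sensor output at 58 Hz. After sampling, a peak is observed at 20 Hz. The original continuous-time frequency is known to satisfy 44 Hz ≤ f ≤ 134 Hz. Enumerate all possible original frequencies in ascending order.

Frequencies that alias to 20 Hz are k·fs ± 20 Hz for integer k ≥ 0.
k=0: 20 Hz.
k=1: 38 Hz, 78 Hz.
k=2: 96 Hz, 136 Hz.
k=3: 154 Hz, 194 Hz.
Within [44 Hz, 134 Hz]: 78 Hz, 96 Hz.

78 Hz, 96 Hz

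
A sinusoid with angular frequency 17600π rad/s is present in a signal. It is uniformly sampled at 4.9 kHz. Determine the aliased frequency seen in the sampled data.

1 kHz

ω = 17600π rad/s → f = ω/(2π) = 8800 Hz = 8.8 kHz.
8.8 kHz mod fs = 3.9 kHz.
3.9 kHz > fs/2 = 2.45 kHz, folds to fs − 3.9 kHz = 1 kHz.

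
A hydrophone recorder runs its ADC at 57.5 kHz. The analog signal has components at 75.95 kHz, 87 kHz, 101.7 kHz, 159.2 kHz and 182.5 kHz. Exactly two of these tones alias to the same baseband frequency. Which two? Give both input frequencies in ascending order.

101.7 kHz, 159.2 kHz

fs/2 = 28.75 kHz.
75.95 kHz mod fs = 18.45 kHz.
18.45 kHz ≤ fs/2 = 28.75 kHz, appears at 18.45 kHz.
87 kHz mod fs = 29.5 kHz.
29.5 kHz > fs/2 = 28.75 kHz, folds to fs − 29.5 kHz = 28 kHz.
101.7 kHz mod fs = 44.2 kHz.
44.2 kHz > fs/2 = 28.75 kHz, folds to fs − 44.2 kHz = 13.3 kHz.
159.2 kHz mod fs = 44.2 kHz.
44.2 kHz > fs/2 = 28.75 kHz, folds to fs − 44.2 kHz = 13.3 kHz.
182.5 kHz mod fs = 10 kHz.
10 kHz ≤ fs/2 = 28.75 kHz, appears at 10 kHz.
101.7 kHz and 159.2 kHz both map to 13.3 kHz.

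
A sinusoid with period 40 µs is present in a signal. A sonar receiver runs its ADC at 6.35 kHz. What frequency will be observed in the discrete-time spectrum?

0.4 kHz

T = 40 µs → f = 1/T = 25 kHz.
25 kHz mod fs = 5.95 kHz.
5.95 kHz > fs/2 = 3.175 kHz, folds to fs − 5.95 kHz = 0.4 kHz.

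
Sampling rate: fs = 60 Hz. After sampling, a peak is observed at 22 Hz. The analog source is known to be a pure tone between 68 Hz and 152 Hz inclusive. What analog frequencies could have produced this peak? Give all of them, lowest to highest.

82 Hz, 98 Hz, 142 Hz

Frequencies that alias to 22 Hz are k·fs ± 22 Hz for integer k ≥ 0.
k=0: 22 Hz.
k=1: 38 Hz, 82 Hz.
k=2: 98 Hz, 142 Hz.
k=3: 158 Hz, 202 Hz.
Within [68 Hz, 152 Hz]: 82 Hz, 98 Hz, 142 Hz.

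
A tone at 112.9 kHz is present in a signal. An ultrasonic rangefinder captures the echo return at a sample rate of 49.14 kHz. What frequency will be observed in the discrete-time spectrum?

14.62 kHz

112.9 kHz mod fs = 14.62 kHz.
14.62 kHz ≤ fs/2 = 24.57 kHz, appears at 14.62 kHz.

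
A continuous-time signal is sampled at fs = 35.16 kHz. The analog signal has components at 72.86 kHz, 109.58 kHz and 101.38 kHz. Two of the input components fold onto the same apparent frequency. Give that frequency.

fs/2 = 17.58 kHz.
72.86 kHz mod fs = 2.54 kHz.
2.54 kHz ≤ fs/2 = 17.58 kHz, appears at 2.54 kHz.
109.58 kHz mod fs = 4.1 kHz.
4.1 kHz ≤ fs/2 = 17.58 kHz, appears at 4.1 kHz.
101.38 kHz mod fs = 31.06 kHz.
31.06 kHz > fs/2 = 17.58 kHz, folds to fs − 31.06 kHz = 4.1 kHz.
101.38 kHz and 109.58 kHz both map to 4.1 kHz.

4.1 kHz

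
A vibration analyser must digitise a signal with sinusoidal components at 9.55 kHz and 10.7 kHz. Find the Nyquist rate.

21.4 kHz

Highest-frequency component: 10.7 kHz.
Nyquist rate = 2 × 10.7 kHz = 21.4 kHz.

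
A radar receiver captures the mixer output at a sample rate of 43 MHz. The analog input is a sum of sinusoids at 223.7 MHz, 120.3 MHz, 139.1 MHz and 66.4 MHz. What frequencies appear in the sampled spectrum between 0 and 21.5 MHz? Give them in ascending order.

8.7 MHz, 10.1 MHz, 19.6 MHz

fs/2 = 21.5 MHz.
223.7 MHz mod fs = 8.7 MHz.
8.7 MHz ≤ fs/2 = 21.5 MHz, appears at 8.7 MHz.
120.3 MHz mod fs = 34.3 MHz.
34.3 MHz > fs/2 = 21.5 MHz, folds to fs − 34.3 MHz = 8.7 MHz.
139.1 MHz mod fs = 10.1 MHz.
10.1 MHz ≤ fs/2 = 21.5 MHz, appears at 10.1 MHz.
66.4 MHz mod fs = 23.4 MHz.
23.4 MHz > fs/2 = 21.5 MHz, folds to fs − 23.4 MHz = 19.6 MHz.
Distinct values: {8.7 MHz, 10.1 MHz, 19.6 MHz}.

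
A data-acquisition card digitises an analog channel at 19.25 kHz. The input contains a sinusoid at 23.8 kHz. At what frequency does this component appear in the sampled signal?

23.8 kHz mod fs = 4.55 kHz.
4.55 kHz ≤ fs/2 = 9.625 kHz, appears at 4.55 kHz.

4.55 kHz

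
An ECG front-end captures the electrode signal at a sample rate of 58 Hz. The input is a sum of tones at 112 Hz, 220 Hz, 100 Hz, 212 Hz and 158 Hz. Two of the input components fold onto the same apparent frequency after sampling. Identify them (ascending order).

fs/2 = 29 Hz.
112 Hz mod fs = 54 Hz.
54 Hz > fs/2 = 29 Hz, folds to fs − 54 Hz = 4 Hz.
220 Hz mod fs = 46 Hz.
46 Hz > fs/2 = 29 Hz, folds to fs − 46 Hz = 12 Hz.
100 Hz mod fs = 42 Hz.
42 Hz > fs/2 = 29 Hz, folds to fs − 42 Hz = 16 Hz.
212 Hz mod fs = 38 Hz.
38 Hz > fs/2 = 29 Hz, folds to fs − 38 Hz = 20 Hz.
158 Hz mod fs = 42 Hz.
42 Hz > fs/2 = 29 Hz, folds to fs − 42 Hz = 16 Hz.
100 Hz and 158 Hz both map to 16 Hz.

100 Hz, 158 Hz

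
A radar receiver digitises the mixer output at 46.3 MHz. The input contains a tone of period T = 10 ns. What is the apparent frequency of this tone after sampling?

T = 10 ns → f = 1/T = 100 MHz.
100 MHz mod fs = 7.4 MHz.
7.4 MHz ≤ fs/2 = 23.15 MHz, appears at 7.4 MHz.

7.4 MHz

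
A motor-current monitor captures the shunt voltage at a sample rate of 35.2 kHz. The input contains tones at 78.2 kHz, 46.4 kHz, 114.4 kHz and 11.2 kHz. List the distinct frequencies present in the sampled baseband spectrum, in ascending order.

fs/2 = 17.6 kHz.
78.2 kHz mod fs = 7.8 kHz.
7.8 kHz ≤ fs/2 = 17.6 kHz, appears at 7.8 kHz.
46.4 kHz mod fs = 11.2 kHz.
11.2 kHz ≤ fs/2 = 17.6 kHz, appears at 11.2 kHz.
114.4 kHz mod fs = 8.8 kHz.
8.8 kHz ≤ fs/2 = 17.6 kHz, appears at 8.8 kHz.
11.2 kHz ≤ fs/2 = 17.6 kHz, passes unchanged.
Distinct values: {7.8 kHz, 8.8 kHz, 11.2 kHz}.

7.8 kHz, 8.8 kHz, 11.2 kHz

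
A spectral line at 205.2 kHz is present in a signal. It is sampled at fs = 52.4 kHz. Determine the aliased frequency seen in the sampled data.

205.2 kHz mod fs = 48 kHz.
48 kHz > fs/2 = 26.2 kHz, folds to fs − 48 kHz = 4.4 kHz.

4.4 kHz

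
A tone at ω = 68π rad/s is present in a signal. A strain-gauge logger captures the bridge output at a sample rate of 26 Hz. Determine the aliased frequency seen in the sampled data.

8 Hz

ω = 68π rad/s → f = ω/(2π) = 34 Hz.
34 Hz mod fs = 8 Hz.
8 Hz ≤ fs/2 = 13 Hz, appears at 8 Hz.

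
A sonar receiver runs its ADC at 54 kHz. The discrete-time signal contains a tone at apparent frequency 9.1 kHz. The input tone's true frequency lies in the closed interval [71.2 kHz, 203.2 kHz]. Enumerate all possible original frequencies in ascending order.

Frequencies that alias to 9.1 kHz are k·fs ± 9.1 kHz for integer k ≥ 0.
k=0: 9.1 kHz.
k=1: 44.9 kHz, 63.1 kHz.
k=2: 98.9 kHz, 117.1 kHz.
k=3: 152.9 kHz, 171.1 kHz.
k=4: 206.9 kHz, 225.1 kHz.
Within [71.2 kHz, 203.2 kHz]: 98.9 kHz, 117.1 kHz, 152.9 kHz, 171.1 kHz.

98.9 kHz, 117.1 kHz, 152.9 kHz, 171.1 kHz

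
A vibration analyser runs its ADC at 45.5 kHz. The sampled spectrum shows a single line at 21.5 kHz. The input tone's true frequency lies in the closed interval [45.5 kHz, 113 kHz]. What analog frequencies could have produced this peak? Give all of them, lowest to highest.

67 kHz, 69.5 kHz, 112.5 kHz

Frequencies that alias to 21.5 kHz are k·fs ± 21.5 kHz for integer k ≥ 0.
k=0: 21.5 kHz.
k=1: 24 kHz, 67 kHz.
k=2: 69.5 kHz, 112.5 kHz.
k=3: 115 kHz, 158 kHz.
Within [45.5 kHz, 113 kHz]: 67 kHz, 69.5 kHz, 112.5 kHz.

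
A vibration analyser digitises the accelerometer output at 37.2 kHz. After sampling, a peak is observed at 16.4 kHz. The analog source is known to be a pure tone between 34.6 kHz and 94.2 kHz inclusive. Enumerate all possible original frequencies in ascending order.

53.6 kHz, 58 kHz, 90.8 kHz

Frequencies that alias to 16.4 kHz are k·fs ± 16.4 kHz for integer k ≥ 0.
k=0: 16.4 kHz.
k=1: 20.8 kHz, 53.6 kHz.
k=2: 58 kHz, 90.8 kHz.
k=3: 95.2 kHz, 128 kHz.
Within [34.6 kHz, 94.2 kHz]: 53.6 kHz, 58 kHz, 90.8 kHz.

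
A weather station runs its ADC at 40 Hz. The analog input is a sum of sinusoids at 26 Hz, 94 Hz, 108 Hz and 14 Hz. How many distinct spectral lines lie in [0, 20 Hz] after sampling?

fs/2 = 20 Hz.
26 Hz > fs/2 = 20 Hz, folds to fs − 26 Hz = 14 Hz.
94 Hz mod fs = 14 Hz.
14 Hz ≤ fs/2 = 20 Hz, appears at 14 Hz.
108 Hz mod fs = 28 Hz.
28 Hz > fs/2 = 20 Hz, folds to fs − 28 Hz = 12 Hz.
14 Hz ≤ fs/2 = 20 Hz, passes unchanged.
Distinct values: {12 Hz, 14 Hz} → 2.

2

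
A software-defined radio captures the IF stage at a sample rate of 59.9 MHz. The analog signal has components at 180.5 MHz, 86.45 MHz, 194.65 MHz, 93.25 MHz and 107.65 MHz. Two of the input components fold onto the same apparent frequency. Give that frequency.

26.55 MHz

fs/2 = 29.95 MHz.
180.5 MHz mod fs = 0.8 MHz.
0.8 MHz ≤ fs/2 = 29.95 MHz, appears at 0.8 MHz.
86.45 MHz mod fs = 26.55 MHz.
26.55 MHz ≤ fs/2 = 29.95 MHz, appears at 26.55 MHz.
194.65 MHz mod fs = 14.95 MHz.
14.95 MHz ≤ fs/2 = 29.95 MHz, appears at 14.95 MHz.
93.25 MHz mod fs = 33.35 MHz.
33.35 MHz > fs/2 = 29.95 MHz, folds to fs − 33.35 MHz = 26.55 MHz.
107.65 MHz mod fs = 47.75 MHz.
47.75 MHz > fs/2 = 29.95 MHz, folds to fs − 47.75 MHz = 12.15 MHz.
86.45 MHz and 93.25 MHz both map to 26.55 MHz.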